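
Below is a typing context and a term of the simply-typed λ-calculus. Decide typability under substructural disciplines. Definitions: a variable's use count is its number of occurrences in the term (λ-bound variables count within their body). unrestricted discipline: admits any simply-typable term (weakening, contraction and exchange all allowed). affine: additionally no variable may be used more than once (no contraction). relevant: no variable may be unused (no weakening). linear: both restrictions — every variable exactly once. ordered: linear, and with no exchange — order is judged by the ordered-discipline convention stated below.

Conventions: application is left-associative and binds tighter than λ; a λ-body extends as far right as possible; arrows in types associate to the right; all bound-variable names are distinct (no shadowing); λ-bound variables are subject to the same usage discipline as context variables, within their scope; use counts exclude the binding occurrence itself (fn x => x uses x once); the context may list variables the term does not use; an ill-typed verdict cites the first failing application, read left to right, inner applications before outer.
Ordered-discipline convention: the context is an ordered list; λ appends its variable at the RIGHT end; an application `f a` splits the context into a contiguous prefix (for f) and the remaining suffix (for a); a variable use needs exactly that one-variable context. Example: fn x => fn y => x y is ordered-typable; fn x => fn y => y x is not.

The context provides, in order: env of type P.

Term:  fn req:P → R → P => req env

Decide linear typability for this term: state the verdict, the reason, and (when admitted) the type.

yes — each of env, req used exactly once; term : (P → R → P) → R → P
use counts: env=1, req (bound)=1
left-to-right use order: req, env
typing: the term checks, with type (P → R → P) → R → P
summary: ordered ✗ | linear ✓ | affine ✓ | relevant ✓ | unrestricted ✓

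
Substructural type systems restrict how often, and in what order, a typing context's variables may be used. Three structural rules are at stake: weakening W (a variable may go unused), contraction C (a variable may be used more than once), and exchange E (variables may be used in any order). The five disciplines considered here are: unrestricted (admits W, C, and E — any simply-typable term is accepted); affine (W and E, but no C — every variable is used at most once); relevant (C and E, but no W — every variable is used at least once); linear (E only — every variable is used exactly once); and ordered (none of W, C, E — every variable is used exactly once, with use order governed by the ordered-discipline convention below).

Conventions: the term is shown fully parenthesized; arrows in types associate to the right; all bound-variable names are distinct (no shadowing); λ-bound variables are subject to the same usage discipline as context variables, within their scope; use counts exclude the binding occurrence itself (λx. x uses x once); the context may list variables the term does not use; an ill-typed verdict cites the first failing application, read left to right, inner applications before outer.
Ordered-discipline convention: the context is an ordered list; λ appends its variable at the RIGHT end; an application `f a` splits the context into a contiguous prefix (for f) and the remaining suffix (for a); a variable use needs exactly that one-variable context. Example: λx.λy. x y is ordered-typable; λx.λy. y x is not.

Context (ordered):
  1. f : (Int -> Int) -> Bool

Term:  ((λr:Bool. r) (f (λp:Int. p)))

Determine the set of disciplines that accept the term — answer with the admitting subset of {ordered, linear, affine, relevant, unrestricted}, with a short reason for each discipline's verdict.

accepted by: ordered, linear, affine, relevant, unrestricted
counts: f ×1; r [bound] ×1; p [bound] ×1
left-to-right use order: r, f, p
typing: well-typed — term : Bool
ordered ✓ (f, r, p once each; derivable with no W/C/E)
linear ✓ (single use per variable (f, r, p))
affine ✓ (f, r, p: no repeats, contraction unneeded)
relevant ✓ (none of f, r, p goes unused)
unrestricted ✓ (type-checks (Bool) and nothing is barred)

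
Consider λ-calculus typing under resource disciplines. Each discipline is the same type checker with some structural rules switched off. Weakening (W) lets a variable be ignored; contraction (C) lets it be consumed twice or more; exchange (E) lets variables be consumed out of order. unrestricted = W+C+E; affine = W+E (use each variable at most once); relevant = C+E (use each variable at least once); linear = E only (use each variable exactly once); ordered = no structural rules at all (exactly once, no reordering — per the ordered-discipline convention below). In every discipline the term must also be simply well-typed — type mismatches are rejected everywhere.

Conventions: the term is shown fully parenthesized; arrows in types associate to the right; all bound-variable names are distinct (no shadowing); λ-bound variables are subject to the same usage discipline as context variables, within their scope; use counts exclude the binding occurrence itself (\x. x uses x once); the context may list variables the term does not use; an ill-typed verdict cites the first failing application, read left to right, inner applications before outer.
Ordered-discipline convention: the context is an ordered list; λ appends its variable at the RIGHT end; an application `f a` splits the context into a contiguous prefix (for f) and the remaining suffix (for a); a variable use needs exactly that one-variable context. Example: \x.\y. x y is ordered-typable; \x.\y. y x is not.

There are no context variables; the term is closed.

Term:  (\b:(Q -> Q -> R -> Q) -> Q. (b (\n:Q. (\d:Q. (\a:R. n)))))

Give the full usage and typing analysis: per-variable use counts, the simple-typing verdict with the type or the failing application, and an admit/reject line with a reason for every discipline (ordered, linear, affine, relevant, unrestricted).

variable uses: b [bound]: 1, n [bound]: 1, d [bound]: 0, a [bound]: 0
order of uses: b, n
typing: well-typed — term : ((Q -> Q -> R -> Q) -> Q) -> Q
ordered ✗ (needs weakening: d, a unused)
linear ✗ (needs weakening: d, a unused)
affine ✓ (b, n, d, a: no repeats, contraction unneeded)
relevant ✗ (needs weakening: d, a unused)
unrestricted ✓ (typability at ((Q -> Q -> R -> Q) -> Q) -> Q is all that's needed)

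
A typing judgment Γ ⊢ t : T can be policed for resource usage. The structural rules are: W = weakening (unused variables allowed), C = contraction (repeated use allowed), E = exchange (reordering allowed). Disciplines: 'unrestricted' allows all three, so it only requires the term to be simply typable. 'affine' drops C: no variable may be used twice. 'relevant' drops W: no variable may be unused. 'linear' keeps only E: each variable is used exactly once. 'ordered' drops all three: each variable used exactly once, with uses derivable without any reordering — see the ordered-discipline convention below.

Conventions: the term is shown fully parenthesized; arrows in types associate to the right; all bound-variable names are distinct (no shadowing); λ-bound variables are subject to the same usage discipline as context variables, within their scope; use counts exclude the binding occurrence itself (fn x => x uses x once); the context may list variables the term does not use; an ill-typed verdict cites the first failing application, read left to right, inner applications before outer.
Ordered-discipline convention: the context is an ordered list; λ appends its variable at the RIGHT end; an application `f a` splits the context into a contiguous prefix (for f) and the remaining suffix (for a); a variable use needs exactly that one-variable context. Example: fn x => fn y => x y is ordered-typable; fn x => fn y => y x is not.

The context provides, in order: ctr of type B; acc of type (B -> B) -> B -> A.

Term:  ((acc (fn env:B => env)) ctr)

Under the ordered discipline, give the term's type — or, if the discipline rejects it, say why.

not well-typed under ordered — needs exchange: uses follow acc, env, ctr
variable uses: ctr: 1, acc: 1, env (λ-bound): 1
use order (left to right): acc, env, ctr
typing: well-typed at A
per-discipline verdicts: ordered ✗; linear ✓; affine ✓; relevant ✓; unrestricted ✓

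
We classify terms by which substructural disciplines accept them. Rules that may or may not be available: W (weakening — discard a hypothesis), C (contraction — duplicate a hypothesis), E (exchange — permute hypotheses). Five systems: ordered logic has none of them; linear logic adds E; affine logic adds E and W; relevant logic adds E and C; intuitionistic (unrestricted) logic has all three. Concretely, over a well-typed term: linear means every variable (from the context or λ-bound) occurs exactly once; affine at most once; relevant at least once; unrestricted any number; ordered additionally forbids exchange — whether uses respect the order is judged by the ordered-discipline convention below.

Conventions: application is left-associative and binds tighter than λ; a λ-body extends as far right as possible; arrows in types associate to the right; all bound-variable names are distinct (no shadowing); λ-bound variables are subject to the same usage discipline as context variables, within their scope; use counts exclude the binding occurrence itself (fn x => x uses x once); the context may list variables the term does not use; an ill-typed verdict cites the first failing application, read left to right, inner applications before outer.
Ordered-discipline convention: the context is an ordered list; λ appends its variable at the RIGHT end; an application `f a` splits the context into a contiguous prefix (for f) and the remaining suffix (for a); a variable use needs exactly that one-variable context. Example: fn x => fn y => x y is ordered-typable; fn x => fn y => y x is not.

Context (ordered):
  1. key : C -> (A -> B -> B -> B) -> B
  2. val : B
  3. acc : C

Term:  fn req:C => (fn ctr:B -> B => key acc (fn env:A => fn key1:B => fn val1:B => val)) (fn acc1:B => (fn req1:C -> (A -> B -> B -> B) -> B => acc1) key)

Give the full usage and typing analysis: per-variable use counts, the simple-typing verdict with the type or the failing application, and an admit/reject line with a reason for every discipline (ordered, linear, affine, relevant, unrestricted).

use counts: key: 2; val: 1; acc: 1; req (bound): 0; ctr (bound): 0; env (bound): 0; key1 (bound): 0; val1 (bound): 0; acc1 (bound): 1; req1 (bound): 0
order of uses: key, acc, val, acc1, key
typing: well-typed at C -> B
ordered: ✗ — uses contraction: key ×2; req, ctr, env, key1, val1, req1 left unused
linear: ✗ — uses contraction: key ×2; req, ctr, env, key1, val1, req1 left unused
affine: ✗ — uses contraction: key ×2
relevant: ✗ — req, ctr, env, key1, val1, req1 left unused
unrestricted: ✓ — well-typed at C -> B; no restrictions here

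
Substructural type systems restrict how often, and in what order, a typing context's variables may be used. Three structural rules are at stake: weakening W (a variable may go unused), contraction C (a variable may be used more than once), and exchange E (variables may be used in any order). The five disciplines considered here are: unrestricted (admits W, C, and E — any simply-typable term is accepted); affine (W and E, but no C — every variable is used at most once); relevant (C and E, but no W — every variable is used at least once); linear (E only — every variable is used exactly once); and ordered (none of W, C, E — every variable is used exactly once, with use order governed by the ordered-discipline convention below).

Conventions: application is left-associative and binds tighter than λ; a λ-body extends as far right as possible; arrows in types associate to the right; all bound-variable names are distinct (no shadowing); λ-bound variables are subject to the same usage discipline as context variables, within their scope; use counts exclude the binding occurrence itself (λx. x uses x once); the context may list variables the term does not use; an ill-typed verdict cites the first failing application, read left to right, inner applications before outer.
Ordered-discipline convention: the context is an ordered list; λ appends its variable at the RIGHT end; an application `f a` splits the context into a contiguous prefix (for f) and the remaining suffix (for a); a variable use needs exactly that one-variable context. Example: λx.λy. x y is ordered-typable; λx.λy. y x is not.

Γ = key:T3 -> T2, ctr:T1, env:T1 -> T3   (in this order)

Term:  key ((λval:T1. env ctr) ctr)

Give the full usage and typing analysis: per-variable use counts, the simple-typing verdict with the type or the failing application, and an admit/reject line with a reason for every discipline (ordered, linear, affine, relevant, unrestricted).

use counts: key: 1×; ctr: 2×; env: 1×; val (bound): 0×
uses in reading order: key, env, ctr, ctr
typing: well-typed at T2
ordered: ✗ — ctr ×2 used more than once (contraction); needs weakening: val unused
linear: ✗ — ctr ×2 used more than once (contraction); needs weakening: val unused
affine: ✗ — ctr ×2 used more than once (contraction)
relevant: ✗ — needs weakening: val unused
unrestricted: ✓ — typability at T2 is all that's needed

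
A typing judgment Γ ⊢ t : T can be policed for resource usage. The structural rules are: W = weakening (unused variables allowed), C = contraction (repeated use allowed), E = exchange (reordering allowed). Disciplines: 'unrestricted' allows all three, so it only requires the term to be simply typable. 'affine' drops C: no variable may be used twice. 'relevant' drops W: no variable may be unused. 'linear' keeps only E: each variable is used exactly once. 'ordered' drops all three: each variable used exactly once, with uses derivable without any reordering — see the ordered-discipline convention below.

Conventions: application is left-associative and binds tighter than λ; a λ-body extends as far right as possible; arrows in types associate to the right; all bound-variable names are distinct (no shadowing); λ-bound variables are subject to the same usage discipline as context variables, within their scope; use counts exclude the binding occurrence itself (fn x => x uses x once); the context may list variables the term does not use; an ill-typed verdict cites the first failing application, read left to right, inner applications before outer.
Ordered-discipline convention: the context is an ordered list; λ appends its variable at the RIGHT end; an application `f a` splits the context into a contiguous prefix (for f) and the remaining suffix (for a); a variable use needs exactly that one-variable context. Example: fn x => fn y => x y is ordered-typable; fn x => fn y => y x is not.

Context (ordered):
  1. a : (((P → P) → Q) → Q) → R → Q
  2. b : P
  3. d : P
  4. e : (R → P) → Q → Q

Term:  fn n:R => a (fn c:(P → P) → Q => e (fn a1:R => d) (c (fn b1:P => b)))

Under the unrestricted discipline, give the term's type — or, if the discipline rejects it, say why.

term : R → R → Q
use counts: a ×1, b ×1, d ×1, e ×1, n (λ-bound) ×0, c (λ-bound) ×1, a1 (λ-bound) ×0, b1 (λ-bound) ×0
uses in reading order: a, e, d, c, b
typing: well-typed at R → R → Q
summary: ordered ✗ | linear ✗ | affine ✓ | relevant ✗ | unrestricted ✓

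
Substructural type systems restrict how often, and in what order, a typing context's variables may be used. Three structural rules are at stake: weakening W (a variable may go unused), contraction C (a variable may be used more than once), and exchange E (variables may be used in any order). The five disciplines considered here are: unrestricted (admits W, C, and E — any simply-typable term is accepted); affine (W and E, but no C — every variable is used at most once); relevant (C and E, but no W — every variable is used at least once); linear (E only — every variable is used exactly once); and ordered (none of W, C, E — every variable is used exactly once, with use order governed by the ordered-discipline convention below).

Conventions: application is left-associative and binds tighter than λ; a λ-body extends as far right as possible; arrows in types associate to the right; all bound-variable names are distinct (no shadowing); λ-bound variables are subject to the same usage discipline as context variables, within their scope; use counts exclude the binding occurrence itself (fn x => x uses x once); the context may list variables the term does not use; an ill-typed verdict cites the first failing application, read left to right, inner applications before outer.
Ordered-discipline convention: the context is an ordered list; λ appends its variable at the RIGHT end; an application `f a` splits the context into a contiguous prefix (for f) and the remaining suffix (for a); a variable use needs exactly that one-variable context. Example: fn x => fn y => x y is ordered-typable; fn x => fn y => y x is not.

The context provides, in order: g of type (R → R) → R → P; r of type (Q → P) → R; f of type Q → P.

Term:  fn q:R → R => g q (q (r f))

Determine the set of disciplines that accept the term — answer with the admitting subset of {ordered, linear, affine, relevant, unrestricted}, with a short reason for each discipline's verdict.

accepted by: relevant, unrestricted
usage: g ×1; r ×1; f ×1; q [bound] ×2
uses in reading order: g, q, q, r, f
typing: ✓ — (R → R) → P
ordered: ✗ — uses contraction: q ×2
linear: ✗ — uses contraction: q ×2
affine: ✗ — uses contraction: q ×2
relevant: ✓ — every one of g, r, f, q appears
unrestricted: ✓ — simply typable at (R → R) → P; W, C, E all held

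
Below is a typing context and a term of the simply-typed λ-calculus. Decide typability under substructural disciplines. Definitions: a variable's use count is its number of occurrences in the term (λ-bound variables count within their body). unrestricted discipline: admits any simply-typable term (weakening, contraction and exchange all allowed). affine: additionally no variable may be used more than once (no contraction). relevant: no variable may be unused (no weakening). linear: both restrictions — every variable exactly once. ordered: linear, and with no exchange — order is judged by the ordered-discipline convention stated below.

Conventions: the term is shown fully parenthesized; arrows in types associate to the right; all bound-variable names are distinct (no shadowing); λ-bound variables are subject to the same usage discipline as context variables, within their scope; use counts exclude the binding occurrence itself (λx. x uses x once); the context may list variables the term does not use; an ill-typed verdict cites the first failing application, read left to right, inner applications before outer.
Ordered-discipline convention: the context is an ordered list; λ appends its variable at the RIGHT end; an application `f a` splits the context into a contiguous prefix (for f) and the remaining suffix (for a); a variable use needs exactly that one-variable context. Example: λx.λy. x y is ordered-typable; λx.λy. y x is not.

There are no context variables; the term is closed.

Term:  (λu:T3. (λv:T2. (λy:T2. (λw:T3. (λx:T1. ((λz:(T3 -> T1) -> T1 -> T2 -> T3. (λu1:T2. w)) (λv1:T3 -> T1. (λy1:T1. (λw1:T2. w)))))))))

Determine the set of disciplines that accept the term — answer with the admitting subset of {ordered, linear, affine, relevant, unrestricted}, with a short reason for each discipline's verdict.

admitted in: unrestricted
counts: u [bound]: 0×, v [bound]: 0×, y [bound]: 0×, w [bound]: 2×, x [bound]: 0×, z [bound]: 0×, u1 [bound]: 0×, v1 [bound]: 0×, y1 [bound]: 0×, w1 [bound]: 0×
left-to-right use order: w, w
typing: the term checks, with type T3 -> T2 -> T2 -> T3 -> T1 -> T2 -> T3
ordered: ✗, w ×2 used more than once (contraction); needs weakening: u, v, y, x, z, u1, v1, y1, w1 unused
linear: ✗, w ×2 used more than once (contraction); needs weakening: u, v, y, x, z, u1, v1, y1, w1 unused
affine: ✗, w ×2 used more than once (contraction)
relevant: ✗, needs weakening: u, v, y, x, z, u1, v1, y1, w1 unused
unrestricted: ✓, typability at T3 -> T2 -> T2 -> T3 -> T1 -> T2 -> T3 is all that's needed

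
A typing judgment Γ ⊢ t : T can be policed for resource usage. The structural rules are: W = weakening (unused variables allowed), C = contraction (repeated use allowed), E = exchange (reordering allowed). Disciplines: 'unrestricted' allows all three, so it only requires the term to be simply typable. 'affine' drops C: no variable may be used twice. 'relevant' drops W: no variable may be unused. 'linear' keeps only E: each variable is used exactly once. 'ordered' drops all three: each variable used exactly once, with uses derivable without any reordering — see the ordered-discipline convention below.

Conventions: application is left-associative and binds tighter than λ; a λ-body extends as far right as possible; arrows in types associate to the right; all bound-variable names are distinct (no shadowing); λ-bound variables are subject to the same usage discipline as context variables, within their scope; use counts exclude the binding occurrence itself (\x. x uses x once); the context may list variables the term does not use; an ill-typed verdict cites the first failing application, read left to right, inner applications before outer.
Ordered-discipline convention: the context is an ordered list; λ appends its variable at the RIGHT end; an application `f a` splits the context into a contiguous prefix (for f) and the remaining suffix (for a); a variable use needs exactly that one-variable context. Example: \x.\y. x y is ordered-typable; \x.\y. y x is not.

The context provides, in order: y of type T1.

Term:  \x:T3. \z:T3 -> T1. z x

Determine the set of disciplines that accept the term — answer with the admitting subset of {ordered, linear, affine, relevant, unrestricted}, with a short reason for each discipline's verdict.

admitted in: affine, unrestricted
counts: y=0, x (λ-bound)=1, z (λ-bound)=1
left-to-right use order: z, x
typing: well-typed at T3 -> (T3 -> T1) -> T1
ordered: ✗ — y never used (weakening)
linear: ✗ — y never used (weakening)
affine: ✓ — y, x, z: no repeats, contraction unneeded
relevant: ✗ — y never used (weakening)
unrestricted: ✓ — typability at T3 -> (T3 -> T1) -> T1 is all that's needed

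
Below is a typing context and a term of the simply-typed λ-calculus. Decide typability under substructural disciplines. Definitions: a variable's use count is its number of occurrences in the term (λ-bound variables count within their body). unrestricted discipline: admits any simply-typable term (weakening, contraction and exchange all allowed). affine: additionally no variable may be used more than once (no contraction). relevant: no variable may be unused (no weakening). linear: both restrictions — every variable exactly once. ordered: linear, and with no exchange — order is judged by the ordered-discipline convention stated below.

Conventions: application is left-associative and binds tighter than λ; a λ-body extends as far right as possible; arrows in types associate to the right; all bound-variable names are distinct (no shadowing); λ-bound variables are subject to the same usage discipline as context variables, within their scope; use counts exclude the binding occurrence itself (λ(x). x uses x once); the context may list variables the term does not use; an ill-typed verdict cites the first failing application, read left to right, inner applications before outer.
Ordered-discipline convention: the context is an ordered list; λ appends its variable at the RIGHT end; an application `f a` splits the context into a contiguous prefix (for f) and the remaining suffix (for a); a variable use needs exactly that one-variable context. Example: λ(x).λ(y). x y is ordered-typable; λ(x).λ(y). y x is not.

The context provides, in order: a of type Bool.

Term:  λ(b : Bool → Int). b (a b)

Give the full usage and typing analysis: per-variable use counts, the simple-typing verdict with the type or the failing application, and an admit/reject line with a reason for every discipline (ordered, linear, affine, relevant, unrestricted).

counts: a: 1×; b (λ-bound): 2×
uses in reading order: b, a, b
typing: ill-typed: non-function type Bool applied to an argument
ordered: ✗ — not simply typable
linear: ✗ — fails simple typing
affine: ✗ — a type mismatch blocks all five
relevant: ✗ — the type mismatch rejects it
unrestricted: ✗ — not simply typable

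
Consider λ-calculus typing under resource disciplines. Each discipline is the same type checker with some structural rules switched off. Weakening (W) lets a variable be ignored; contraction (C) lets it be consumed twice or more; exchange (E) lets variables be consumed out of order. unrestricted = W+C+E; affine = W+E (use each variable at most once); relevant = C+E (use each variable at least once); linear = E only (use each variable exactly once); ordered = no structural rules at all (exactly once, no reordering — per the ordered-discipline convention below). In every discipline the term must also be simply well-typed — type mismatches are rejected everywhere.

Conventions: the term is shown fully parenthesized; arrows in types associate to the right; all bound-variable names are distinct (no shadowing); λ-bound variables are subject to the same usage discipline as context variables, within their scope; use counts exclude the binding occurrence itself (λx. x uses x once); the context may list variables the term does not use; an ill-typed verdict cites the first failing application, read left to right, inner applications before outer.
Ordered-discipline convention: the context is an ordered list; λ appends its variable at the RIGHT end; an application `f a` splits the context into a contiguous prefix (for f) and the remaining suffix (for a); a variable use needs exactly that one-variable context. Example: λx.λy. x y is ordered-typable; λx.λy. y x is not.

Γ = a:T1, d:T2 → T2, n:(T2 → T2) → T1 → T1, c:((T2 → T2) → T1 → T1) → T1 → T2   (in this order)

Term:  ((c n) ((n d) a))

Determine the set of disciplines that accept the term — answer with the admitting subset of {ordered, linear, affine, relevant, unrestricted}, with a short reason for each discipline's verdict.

accepted by: relevant, unrestricted
counts: a: 1; d: 1; n: 2; c: 1
order of uses: c, n, n, d, a
typing: the term checks, with type T2
ordered: ✗, repeated use of n ×2
linear: ✗, repeated use of n ×2
affine: ✗, repeated use of n ×2
relevant: ✓, a, d, n, c: all used, weakening unneeded
unrestricted: ✓, well-typed at T2; no restrictions here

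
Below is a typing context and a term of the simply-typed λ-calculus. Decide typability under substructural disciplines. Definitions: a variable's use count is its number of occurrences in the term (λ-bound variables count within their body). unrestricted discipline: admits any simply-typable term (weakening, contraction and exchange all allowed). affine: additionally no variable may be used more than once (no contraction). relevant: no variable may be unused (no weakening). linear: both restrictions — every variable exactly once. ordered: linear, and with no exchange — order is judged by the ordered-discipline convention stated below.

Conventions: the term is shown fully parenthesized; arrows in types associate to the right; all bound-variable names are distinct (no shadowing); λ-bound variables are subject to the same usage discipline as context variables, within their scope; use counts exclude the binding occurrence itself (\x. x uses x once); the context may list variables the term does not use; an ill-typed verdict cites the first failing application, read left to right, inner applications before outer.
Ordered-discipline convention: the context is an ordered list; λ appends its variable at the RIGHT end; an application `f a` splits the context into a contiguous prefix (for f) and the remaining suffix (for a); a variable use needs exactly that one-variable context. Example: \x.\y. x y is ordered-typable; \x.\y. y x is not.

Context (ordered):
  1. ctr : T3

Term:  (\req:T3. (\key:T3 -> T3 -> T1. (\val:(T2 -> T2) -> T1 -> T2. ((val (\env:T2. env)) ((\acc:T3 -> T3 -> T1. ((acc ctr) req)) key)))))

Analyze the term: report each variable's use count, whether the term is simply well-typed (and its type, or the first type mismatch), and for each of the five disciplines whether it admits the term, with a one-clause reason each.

usage: ctr: 1×; req (bound): 1×; key (bound): 1×; val (bound): 1×; env (bound): 1×; acc (bound): 1×
use order (left to right): val, env, acc, ctr, req, key
typing: the term checks, with type T3 -> (T3 -> T3 -> T1) -> ((T2 -> T2) -> T1 -> T2) -> T2
ordered: ✗, no contiguous prefix/suffix split fits val, env, acc, ctr, req, key
linear: ✓, each of ctr, req, key, val, env, acc used exactly once
affine: ✓, none of ctr, req, key, val, env, acc used more than once
relevant: ✓, ctr, req, key, val, env, acc: all used, weakening unneeded
unrestricted: ✓, simply typable at T3 -> (T3 -> T3 -> T1) -> ((T2 -> T2) -> T1 -> T2) -> T2; W, C, E all held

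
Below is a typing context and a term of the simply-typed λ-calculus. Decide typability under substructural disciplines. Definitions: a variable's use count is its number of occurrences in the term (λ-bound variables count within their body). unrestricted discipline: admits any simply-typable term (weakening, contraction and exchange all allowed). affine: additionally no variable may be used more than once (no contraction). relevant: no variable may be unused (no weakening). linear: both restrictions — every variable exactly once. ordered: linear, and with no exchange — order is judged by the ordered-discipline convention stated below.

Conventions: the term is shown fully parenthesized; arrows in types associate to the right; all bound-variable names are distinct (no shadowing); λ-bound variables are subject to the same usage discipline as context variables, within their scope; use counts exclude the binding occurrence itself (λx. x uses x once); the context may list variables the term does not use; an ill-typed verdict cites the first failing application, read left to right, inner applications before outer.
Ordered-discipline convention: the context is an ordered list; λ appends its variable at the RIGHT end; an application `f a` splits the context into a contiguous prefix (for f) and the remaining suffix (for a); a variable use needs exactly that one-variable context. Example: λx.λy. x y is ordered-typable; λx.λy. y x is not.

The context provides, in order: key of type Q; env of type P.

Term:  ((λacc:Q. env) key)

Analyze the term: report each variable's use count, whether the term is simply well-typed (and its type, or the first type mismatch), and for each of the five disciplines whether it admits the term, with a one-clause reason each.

use counts: key=1; env=1; acc [bound]=0
order of uses: env, key
typing: well-typed — term : P
ordered: ✗, acc left unused
linear: ✗, acc left unused
affine: ✓, none of key, env, acc used more than once
relevant: ✗, acc left unused
unrestricted: ✓, simply typable at P; W, C, E all held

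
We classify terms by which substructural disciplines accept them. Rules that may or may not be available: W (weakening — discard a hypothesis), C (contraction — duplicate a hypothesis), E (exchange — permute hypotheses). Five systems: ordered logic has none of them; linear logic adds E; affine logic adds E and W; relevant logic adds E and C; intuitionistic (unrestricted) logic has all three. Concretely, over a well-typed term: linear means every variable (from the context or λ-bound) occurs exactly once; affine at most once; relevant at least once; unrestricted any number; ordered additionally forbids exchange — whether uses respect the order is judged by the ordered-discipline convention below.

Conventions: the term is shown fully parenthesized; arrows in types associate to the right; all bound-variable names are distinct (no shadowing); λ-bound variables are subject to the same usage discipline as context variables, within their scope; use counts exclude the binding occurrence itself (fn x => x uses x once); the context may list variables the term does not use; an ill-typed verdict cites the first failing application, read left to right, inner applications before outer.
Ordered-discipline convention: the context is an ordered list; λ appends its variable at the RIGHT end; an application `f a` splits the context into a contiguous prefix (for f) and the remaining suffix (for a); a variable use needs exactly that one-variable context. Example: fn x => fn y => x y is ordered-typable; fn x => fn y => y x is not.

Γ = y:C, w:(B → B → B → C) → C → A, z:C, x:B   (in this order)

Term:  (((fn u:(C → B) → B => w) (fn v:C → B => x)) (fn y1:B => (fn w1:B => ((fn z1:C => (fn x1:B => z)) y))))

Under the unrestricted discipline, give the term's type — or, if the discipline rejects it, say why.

term : C → A
usage: y ×1; w ×1; z ×1; x ×1; u (bound) ×0; v (bound) ×0; y1 (bound) ×0; w1 (bound) ×0; z1 (bound) ×0; x1 (bound) ×0
uses in reading order: w, x, z, y
typing: the term checks, with type C → A
across the five disciplines: ordered ✗ · linear ✗ · affine ✓ · relevant ✗ · unrestricted ✓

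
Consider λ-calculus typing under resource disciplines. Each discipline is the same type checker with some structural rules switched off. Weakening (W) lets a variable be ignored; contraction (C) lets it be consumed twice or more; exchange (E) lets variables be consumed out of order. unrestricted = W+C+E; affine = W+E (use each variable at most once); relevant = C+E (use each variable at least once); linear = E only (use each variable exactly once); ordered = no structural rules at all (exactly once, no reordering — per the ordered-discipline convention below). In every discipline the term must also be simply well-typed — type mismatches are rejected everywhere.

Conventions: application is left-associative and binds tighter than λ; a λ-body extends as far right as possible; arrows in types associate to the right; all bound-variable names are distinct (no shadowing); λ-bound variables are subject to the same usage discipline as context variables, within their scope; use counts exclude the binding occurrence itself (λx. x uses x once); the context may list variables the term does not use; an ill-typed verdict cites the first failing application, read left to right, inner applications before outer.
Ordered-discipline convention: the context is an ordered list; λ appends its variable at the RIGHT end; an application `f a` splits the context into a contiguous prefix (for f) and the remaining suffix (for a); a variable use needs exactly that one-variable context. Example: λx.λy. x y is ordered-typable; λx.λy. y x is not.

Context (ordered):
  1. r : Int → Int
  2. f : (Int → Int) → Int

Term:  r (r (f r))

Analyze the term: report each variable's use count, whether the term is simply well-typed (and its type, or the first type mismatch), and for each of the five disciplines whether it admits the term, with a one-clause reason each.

variable uses: r: 3×; f: 1×
uses in reading order: r, r, f, r
typing: well-typed at Int
ordered: ✗, r ×3 used more than once (contraction)
linear: ✗, r ×3 used more than once (contraction)
affine: ✗, r ×3 used more than once (contraction)
relevant: ✓, r, f: all used, weakening unneeded
unrestricted: ✓, type-checks (Int) and nothing is barred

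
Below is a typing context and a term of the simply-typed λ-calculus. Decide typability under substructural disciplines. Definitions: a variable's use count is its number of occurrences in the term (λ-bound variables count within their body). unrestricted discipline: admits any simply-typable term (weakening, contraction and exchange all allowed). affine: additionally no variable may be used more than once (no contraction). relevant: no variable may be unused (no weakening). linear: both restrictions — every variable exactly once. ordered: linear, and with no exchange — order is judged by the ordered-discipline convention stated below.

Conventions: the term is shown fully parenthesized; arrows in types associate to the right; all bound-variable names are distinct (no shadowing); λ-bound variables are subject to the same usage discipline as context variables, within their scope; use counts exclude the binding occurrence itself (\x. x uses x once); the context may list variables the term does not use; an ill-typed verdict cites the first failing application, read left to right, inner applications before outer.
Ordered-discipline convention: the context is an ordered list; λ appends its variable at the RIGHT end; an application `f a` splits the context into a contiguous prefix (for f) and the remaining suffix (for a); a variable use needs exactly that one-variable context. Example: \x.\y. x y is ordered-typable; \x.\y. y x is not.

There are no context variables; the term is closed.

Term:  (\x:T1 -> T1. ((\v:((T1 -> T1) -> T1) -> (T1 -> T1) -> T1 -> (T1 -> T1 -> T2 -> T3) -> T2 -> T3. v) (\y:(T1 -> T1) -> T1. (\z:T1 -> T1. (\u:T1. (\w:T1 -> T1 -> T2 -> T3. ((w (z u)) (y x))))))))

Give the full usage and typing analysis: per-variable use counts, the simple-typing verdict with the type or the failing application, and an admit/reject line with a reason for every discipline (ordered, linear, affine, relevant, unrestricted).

use counts: x [bound] ×1; v [bound] ×1; y [bound] ×1; z [bound] ×1; u [bound] ×1; w [bound] ×1
use order (left to right): v, w, z, u, y, x
typing: ✓ — (T1 -> T1) -> ((T1 -> T1) -> T1) -> (T1 -> T1) -> T1 -> (T1 -> T1 -> T2 -> T3) -> T2 -> T3
ordered: ✗ — no contiguous prefix/suffix split fits v, w, z, u, y, x
linear: ✓ — each of x, v, y, z, u, w used exactly once
affine: ✓ — at most one use each (x, v, y, z, u, w)
relevant: ✓ — at least one use each (x, v, y, z, u, w)
unrestricted: ✓ — typability at (T1 -> T1) -> ((T1 -> T1) -> T1) -> (T1 -> T1) -> T1 -> (T1 -> T1 -> T2 -> T3) -> T2 -> T3 is all that's needed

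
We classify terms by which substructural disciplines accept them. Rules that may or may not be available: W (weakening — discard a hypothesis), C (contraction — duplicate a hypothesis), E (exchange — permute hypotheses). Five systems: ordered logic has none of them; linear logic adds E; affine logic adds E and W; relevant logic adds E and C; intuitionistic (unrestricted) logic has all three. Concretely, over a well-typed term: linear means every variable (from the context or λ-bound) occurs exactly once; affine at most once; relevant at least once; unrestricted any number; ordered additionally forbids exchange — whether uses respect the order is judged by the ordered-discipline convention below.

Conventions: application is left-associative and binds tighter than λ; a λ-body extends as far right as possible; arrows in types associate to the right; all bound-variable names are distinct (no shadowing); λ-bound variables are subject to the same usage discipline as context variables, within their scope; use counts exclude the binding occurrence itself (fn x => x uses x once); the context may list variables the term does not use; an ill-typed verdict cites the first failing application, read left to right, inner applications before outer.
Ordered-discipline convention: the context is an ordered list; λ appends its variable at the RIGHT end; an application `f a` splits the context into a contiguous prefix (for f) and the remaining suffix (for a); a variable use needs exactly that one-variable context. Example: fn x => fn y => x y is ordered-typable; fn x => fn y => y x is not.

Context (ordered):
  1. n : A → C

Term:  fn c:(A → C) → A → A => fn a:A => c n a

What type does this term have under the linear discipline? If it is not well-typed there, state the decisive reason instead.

term : ((A → C) → A → A) → A → A
usage: n ×1, c (bound) ×1, a (bound) ×1
left-to-right use order: c, n, a
typing: the term checks, with type ((A → C) → A → A) → A → A
all disciplines: ordered ✗ · linear ✓ · affine ✓ · relevant ✓ · unrestricted ✓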